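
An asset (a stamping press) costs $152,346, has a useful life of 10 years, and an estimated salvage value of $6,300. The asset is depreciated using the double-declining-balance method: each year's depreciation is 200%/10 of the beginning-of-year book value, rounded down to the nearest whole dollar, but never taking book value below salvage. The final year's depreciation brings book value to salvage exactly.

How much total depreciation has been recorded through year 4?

Depreciable base = $152,346 − $6,300 = $146,046.
Year 1: ⌊$152,346 × 200%/10⌋ = $30,469. Book value $121,877.
Year 2: ⌊$121,877 × 200%/10⌋ = $24,375. Book value $97,502.
Year 3: ⌊$97,502 × 200%/10⌋ = $19,500. Book value $78,002.
Year 4: ⌊$78,002 × 200%/10⌋ = $15,600. Book value $62,402.
Accumulated through year 4 = $152,346 − $62,402 = $89,944.

$89,944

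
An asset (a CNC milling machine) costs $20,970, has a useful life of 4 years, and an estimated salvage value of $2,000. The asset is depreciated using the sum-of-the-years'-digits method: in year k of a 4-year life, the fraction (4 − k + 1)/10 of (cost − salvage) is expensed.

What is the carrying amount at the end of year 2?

$7,691

Depreciable base = $20,970 − $2,000 = $18,970.
Sum of the years' digits = 4+3+2+1 = 10.
Year 1: $18,970 × 4/10 = $7,588. Book value $13,382.
Year 2: $18,970 × 3/10 = $5,691. Book value $7,691.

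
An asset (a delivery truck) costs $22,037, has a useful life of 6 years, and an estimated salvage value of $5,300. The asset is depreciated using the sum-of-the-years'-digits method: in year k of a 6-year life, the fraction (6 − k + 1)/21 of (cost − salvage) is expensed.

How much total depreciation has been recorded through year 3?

$11,955

Depreciable base = $22,037 − $5,300 = $16,737.
Sum of the years' digits = 6+5+4+3+2+1 = 21.
Year 1: $16,737 × 6/21 = $4,782. Book value $17,255.
Year 2: $16,737 × 5/21 = $3,985. Book value $13,270.
Year 3: $16,737 × 4/21 = $3,188. Book value $10,082.
Accumulated through year 3 = $22,037 − $10,082 = $11,955.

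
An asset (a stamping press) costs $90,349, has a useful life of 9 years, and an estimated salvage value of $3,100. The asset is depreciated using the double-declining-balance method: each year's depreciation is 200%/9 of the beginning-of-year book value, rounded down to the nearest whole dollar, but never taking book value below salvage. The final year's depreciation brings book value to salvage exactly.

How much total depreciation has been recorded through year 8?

$78,248

Depreciable base = $90,349 − $3,100 = $87,249.
Year 1: ⌊$90,349 × 200%/9⌋ = $20,077. Book value $70,272.
Year 2: ⌊$70,272 × 200%/9⌋ = $15,616. Book value $54,656.
Year 3: ⌊$54,656 × 200%/9⌋ = $12,145. Book value $42,511.
Year 4: ⌊$42,511 × 200%/9⌋ = $9,446. Book value $33,065.
Year 5: ⌊$33,065 × 200%/9⌋ = $7,347. Book value $25,718.
Year 6: ⌊$25,718 × 200%/9⌋ = $5,715. Book value $20,003.
Year 7: ⌊$20,003 × 200%/9⌋ = $4,445. Book value $15,558.
Year 8: ⌊$15,558 × 200%/9⌋ = $3,457. Book value $12,101.
Accumulated through year 8 = $90,349 − $12,101 = $78,248.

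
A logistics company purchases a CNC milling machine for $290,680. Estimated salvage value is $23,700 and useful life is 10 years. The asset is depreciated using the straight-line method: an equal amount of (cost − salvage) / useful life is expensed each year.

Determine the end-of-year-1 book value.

Depreciable base = $290,680 − $23,700 = $266,980.
Annual expense = $266,980 / 10 = $26,698.
End of year 1: book value $263,982.

$263,982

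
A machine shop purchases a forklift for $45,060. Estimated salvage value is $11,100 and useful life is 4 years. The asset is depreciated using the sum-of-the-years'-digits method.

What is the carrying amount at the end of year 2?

Depreciable base = $45,060 − $11,100 = $33,960.
Sum of the years' digits = 4+3+2+1 = 10.
Year 1: $33,960 × 4/10 = $13,584. Book value $31,476.
Year 2: $33,960 × 3/10 = $10,188. Book value $21,288.

$21,288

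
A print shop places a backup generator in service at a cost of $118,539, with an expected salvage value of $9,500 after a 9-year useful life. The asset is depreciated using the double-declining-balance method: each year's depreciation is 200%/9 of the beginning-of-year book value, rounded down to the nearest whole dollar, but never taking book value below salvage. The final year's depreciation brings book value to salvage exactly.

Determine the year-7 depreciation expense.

$5,831

Depreciable base = $118,539 − $9,500 = $109,039.
Year 1: ⌊$118,539 × 200%/9⌋ = $26,342. Book value $92,197.
Year 2: ⌊$92,197 × 200%/9⌋ = $20,488. Book value $71,709.
Year 3: ⌊$71,709 × 200%/9⌋ = $15,935. Book value $55,774.
Year 4: ⌊$55,774 × 200%/9⌋ = $12,394. Book value $43,380.
Year 5: ⌊$43,380 × 200%/9⌋ = $9,640. Book value $33,740.
Year 6: ⌊$33,740 × 200%/9⌋ = $7,497. Book value $26,243.
Year 7: ⌊$26,243 × 200%/9⌋ = $5,831. Book value $20,412.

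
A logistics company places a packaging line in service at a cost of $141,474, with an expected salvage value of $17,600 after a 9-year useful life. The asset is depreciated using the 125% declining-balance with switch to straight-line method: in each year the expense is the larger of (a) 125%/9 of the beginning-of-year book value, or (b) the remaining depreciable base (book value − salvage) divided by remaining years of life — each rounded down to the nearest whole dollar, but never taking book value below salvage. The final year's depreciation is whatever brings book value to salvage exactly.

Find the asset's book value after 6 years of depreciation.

Depreciable base = $141,474 − $17,600 = $123,874.
Year 1: DB = ⌊$141,474 × 125%/9⌋ = $19,649; SL = ⌊$123,874/9⌋ = $13,763 → take DB $19,649. Book value $121,825.
Year 2: DB = ⌊$121,825 × 125%/9⌋ = $16,920; SL = ⌊$104,225/8⌋ = $13,028 → take DB $16,920. Book value $104,905.
Year 3: DB = ⌊$104,905 × 125%/9⌋ = $14,570; SL = ⌊$87,305/7⌋ = $12,472 → take DB $14,570. Book value $90,335.
Year 4: DB = ⌊$90,335 × 125%/9⌋ = $12,546; SL = ⌊$72,735/6⌋ = $12,122 → take DB $12,546. Book value $77,789.
Year 5: DB = ⌊$77,789 × 125%/9⌋ = $10,804; SL = ⌊$60,189/5⌋ = $12,037 → take SL $12,037. Book value $65,752.
Year 6: DB = ⌊$65,752 × 125%/9⌋ = $9,132; SL = ⌊$48,152/4⌋ = $12,038 → take SL $12,038. Book value $53,714.

$53,714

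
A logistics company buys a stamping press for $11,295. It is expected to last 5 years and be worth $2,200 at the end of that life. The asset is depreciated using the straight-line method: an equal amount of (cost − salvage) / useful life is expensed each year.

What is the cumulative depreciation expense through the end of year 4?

Depreciable base = $11,295 − $2,200 = $9,095.
Annual expense = $9,095 / 5 = $1,819.
End of year 1: book value $9,476.
End of year 2: book value $7,657.
End of year 3: book value $5,838.
End of year 4: book value $4,019.
Accumulated through year 4 = $11,295 − $4,019 = $7,276.

$7,276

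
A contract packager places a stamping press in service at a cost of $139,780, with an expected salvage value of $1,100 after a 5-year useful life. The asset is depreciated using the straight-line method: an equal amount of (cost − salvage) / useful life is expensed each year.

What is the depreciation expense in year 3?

Depreciable base = $139,780 − $1,100 = $138,680.
Annual expense = $138,680 / 5 = $27,736.

$27,736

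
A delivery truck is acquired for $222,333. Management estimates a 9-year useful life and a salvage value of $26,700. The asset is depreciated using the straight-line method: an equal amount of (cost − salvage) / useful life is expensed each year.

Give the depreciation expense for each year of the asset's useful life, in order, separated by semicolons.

Depreciable base = $222,333 − $26,700 = $195,633.
Annual expense = $195,633 / 9 = $21,737.
End of year 1: book value $200,596.
End of year 2: book value $178,859.
End of year 3: book value $157,122.
End of year 4: book value $135,385.
End of year 5: book value $113,648.
End of year 6: book value $91,911.
End of year 7: book value $70,174.
End of year 8: book value $48,437.
End of year 9: book value $26,700.

$21,737; $21,737; $21,737; $21,737; $21,737; $21,737; $21,737; $21,737; $21,737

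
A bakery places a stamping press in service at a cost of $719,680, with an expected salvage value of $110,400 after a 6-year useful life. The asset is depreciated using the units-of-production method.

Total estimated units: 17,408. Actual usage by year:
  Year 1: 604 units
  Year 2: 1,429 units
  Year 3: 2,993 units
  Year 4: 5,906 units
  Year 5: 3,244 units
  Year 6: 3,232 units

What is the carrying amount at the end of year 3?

Depreciable base = $719,680 − $110,400 = $609,280.
Rate = $609,280 / 17,408 units = $35 per unit.
Year 1: 604 × $35 = $21,140. Book value $698,540.
Year 2: 1,429 × $35 = $50,015. Book value $648,525.
Year 3: 2,993 × $35 = $104,755. Book value $543,770.

$543,770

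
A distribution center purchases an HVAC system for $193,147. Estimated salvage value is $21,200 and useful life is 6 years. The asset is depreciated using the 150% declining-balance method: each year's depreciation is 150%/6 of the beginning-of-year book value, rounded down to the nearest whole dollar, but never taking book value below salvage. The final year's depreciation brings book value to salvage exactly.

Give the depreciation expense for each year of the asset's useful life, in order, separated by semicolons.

Depreciable base = $193,147 − $21,200 = $171,947.
Year 1: ⌊$193,147 × 150%/6⌋ = $48,286. Book value $144,861.
Year 2: ⌊$144,861 × 150%/6⌋ = $36,215. Book value $108,646.
Year 3: ⌊$108,646 × 150%/6⌋ = $27,161. Book value $81,485.
Year 4: ⌊$81,485 × 150%/6⌋ = $20,371. Book value $61,114.
Year 5: ⌊$61,114 × 150%/6⌋ = $15,278. Book value $45,836.
Year 6 (final): $45,836 − $21,200 = $24,636. Book value $21,200.

$48,286; $36,215; $27,161; $20,371; $15,278; $24,636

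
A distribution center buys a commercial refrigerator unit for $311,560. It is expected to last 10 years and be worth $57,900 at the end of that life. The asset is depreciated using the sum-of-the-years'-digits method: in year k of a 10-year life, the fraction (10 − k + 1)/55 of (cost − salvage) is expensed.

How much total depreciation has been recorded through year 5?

Depreciable base = $311,560 − $57,900 = $253,660.
Sum of the years' digits = 10+9+8+7+6+5+4+3+2+1 = 55.
Year 1: $253,660 × 10/55 = $46,120. Book value $265,440.
Year 2: $253,660 × 9/55 = $41,508. Book value $223,932.
Year 3: $253,660 × 8/55 = $36,896. Book value $187,036.
Year 4: $253,660 × 7/55 = $32,284. Book value $154,752.
Year 5: $253,660 × 6/55 = $27,672. Book value $127,080.
Accumulated through year 5 = $311,560 − $127,080 = $184,480.

$184,480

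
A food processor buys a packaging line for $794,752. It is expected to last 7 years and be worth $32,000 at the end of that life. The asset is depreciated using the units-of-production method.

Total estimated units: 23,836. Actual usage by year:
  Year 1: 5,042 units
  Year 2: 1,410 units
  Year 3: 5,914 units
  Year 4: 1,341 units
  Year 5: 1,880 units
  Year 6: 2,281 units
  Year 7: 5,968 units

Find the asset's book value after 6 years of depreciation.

Depreciable base = $794,752 − $32,000 = $762,752.
Rate = $762,752 / 23,836 units = $32 per unit.
Year 1: 5,042 × $32 = $161,344. Book value $633,408.
Year 2: 1,410 × $32 = $45,120. Book value $588,288.
Year 3: 5,914 × $32 = $189,248. Book value $399,040.
Year 4: 1,341 × $32 = $42,912. Book value $356,128.
Year 5: 1,880 × $32 = $60,160. Book value $295,968.
Year 6: 2,281 × $32 = $72,992. Book value $222,976.

$222,976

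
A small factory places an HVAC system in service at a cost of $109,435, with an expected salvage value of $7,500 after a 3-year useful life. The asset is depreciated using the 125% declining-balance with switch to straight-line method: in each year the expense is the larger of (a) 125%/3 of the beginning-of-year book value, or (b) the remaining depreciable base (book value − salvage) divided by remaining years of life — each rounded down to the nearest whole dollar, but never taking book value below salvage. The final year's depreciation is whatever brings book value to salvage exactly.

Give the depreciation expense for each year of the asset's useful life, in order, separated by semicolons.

$45,597; $28,169; $28,169

Depreciable base = $109,435 − $7,500 = $101,935.
Year 1: DB = ⌊$109,435 × 125%/3⌋ = $45,597; SL = ⌊$101,935/3⌋ = $33,978 → take DB $45,597. Book value $63,838.
Year 2: DB = ⌊$63,838 × 125%/3⌋ = $26,599; SL = ⌊$56,338/2⌋ = $28,169 → take SL $28,169. Book value $35,669.
Year 3 (final): $35,669 − $7,500 = $28,169. Book value $7,500.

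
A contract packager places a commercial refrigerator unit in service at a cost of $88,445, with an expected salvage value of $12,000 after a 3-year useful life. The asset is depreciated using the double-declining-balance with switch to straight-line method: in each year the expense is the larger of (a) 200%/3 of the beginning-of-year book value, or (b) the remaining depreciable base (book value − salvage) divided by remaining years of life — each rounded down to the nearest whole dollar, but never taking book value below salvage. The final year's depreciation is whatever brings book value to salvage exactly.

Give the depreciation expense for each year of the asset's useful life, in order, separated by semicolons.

Depreciable base = $88,445 − $12,000 = $76,445.
Year 1: DB = ⌊$88,445 × 200%/3⌋ = $58,963; SL = ⌊$76,445/3⌋ = $25,481 → take DB $58,963. Book value $29,482.
Year 2: DB = ⌊$29,482 × 200%/3⌋ = $19,654; SL = ⌊$17,482/2⌋ = $8,741 → take DB $19,654, capped at $17,482. Book value $12,000.
Year 3 (final): $12,000 − $12,000 = $0. Book value $12,000.

$58,963; $17,482; $0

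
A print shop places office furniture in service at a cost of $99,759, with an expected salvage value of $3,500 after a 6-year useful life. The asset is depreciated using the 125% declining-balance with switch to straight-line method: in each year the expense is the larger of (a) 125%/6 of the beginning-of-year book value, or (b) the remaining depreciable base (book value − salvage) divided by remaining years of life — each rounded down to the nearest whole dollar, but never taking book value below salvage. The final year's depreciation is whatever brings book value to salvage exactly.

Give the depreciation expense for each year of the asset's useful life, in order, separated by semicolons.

$20,783; $16,453; $14,755; $14,756; $14,756; $14,756

Depreciable base = $99,759 − $3,500 = $96,259.
Year 1: DB = ⌊$99,759 × 125%/6⌋ = $20,783; SL = ⌊$96,259/6⌋ = $16,043 → take DB $20,783. Book value $78,976.
Year 2: DB = ⌊$78,976 × 125%/6⌋ = $16,453; SL = ⌊$75,476/5⌋ = $15,095 → take DB $16,453. Book value $62,523.
Year 3: DB = ⌊$62,523 × 125%/6⌋ = $13,025; SL = ⌊$59,023/4⌋ = $14,755 → take SL $14,755. Book value $47,768.
Year 4: DB = ⌊$47,768 × 125%/6⌋ = $9,951; SL = ⌊$44,268/3⌋ = $14,756 → take SL $14,756. Book value $33,012.
Year 5: DB = ⌊$33,012 × 125%/6⌋ = $6,877; SL = ⌊$29,512/2⌋ = $14,756 → take SL $14,756. Book value $18,256.
Year 6 (final): $18,256 − $3,500 = $14,756. Book value $3,500.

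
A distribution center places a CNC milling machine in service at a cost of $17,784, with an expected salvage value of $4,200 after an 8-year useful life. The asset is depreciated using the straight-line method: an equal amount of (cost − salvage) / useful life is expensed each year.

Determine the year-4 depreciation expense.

Depreciable base = $17,784 − $4,200 = $13,584.
Annual expense = $13,584 / 8 = $1,698.

$1,698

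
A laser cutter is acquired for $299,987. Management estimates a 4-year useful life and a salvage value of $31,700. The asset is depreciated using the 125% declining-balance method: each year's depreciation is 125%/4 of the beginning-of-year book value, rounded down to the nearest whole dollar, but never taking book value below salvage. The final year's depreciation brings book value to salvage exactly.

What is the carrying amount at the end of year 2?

Depreciable base = $299,987 − $31,700 = $268,287.
Year 1: ⌊$299,987 × 125%/4⌋ = $93,745. Book value $206,242.
Year 2: ⌊$206,242 × 125%/4⌋ = $64,450. Book value $141,792.

$141,792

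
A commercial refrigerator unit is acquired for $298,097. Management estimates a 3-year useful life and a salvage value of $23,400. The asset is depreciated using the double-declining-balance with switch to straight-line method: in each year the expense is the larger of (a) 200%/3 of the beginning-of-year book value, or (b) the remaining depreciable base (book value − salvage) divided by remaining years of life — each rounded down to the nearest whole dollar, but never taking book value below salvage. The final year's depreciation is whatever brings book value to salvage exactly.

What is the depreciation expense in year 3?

$9,722

Depreciable base = $298,097 − $23,400 = $274,697.
Year 1: DB = ⌊$298,097 × 200%/3⌋ = $198,731; SL = ⌊$274,697/3⌋ = $91,565 → take DB $198,731. Book value $99,366.
Year 2: DB = ⌊$99,366 × 200%/3⌋ = $66,244; SL = ⌊$75,966/2⌋ = $37,983 → take DB $66,244. Book value $33,122.
Year 3 (final): $33,122 − $23,400 = $9,722. Book value $23,400.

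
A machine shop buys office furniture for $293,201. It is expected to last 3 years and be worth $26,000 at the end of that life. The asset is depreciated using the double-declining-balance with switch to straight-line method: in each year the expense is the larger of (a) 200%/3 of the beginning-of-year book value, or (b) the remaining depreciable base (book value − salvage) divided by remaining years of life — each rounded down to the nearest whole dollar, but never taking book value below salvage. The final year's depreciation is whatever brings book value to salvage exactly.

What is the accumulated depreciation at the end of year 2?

Depreciable base = $293,201 − $26,000 = $267,201.
Year 1: DB = ⌊$293,201 × 200%/3⌋ = $195,467; SL = ⌊$267,201/3⌋ = $89,067 → take DB $195,467. Book value $97,734.
Year 2: DB = ⌊$97,734 × 200%/3⌋ = $65,156; SL = ⌊$71,734/2⌋ = $35,867 → take DB $65,156. Book value $32,578.
Accumulated through year 2 = $293,201 − $32,578 = $260,623.

$260,623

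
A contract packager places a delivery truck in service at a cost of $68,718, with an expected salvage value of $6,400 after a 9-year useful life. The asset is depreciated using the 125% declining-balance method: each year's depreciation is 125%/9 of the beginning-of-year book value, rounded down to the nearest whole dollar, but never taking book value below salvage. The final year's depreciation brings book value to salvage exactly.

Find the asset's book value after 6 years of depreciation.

$28,019

Depreciable base = $68,718 − $6,400 = $62,318.
Year 1: ⌊$68,718 × 125%/9⌋ = $9,544. Book value $59,174.
Year 2: ⌊$59,174 × 125%/9⌋ = $8,218. Book value $50,956.
Year 3: ⌊$50,956 × 125%/9⌋ = $7,077. Book value $43,879.
Year 4: ⌊$43,879 × 125%/9⌋ = $6,094. Book value $37,785.
Year 5: ⌊$37,785 × 125%/9⌋ = $5,247. Book value $32,538.
Year 6: ⌊$32,538 × 125%/9⌋ = $4,519. Book value $28,019.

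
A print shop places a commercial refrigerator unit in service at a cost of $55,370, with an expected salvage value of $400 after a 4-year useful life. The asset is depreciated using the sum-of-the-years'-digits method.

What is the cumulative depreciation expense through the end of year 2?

$38,479

Depreciable base = $55,370 − $400 = $54,970.
Sum of the years' digits = 4+3+2+1 = 10.
Year 1: $54,970 × 4/10 = $21,988. Book value $33,382.
Year 2: $54,970 × 3/10 = $16,491. Book value $16,891.
Accumulated through year 2 = $55,370 − $16,891 = $38,479.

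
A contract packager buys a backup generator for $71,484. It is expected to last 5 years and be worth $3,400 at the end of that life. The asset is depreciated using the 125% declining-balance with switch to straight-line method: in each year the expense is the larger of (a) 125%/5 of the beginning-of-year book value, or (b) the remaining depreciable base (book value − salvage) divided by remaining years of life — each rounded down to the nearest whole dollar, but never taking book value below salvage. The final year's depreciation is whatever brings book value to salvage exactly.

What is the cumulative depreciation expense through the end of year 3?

$43,544

Depreciable base = $71,484 − $3,400 = $68,084.
Year 1: DB = ⌊$71,484 × 125%/5⌋ = $17,871; SL = ⌊$68,084/5⌋ = $13,616 → take DB $17,871. Book value $53,613.
Year 2: DB = ⌊$53,613 × 125%/5⌋ = $13,403; SL = ⌊$50,213/4⌋ = $12,553 → take DB $13,403. Book value $40,210.
Year 3: DB = ⌊$40,210 × 125%/5⌋ = $10,052; SL = ⌊$36,810/3⌋ = $12,270 → take SL $12,270. Book value $27,940.
Accumulated through year 3 = $71,484 − $27,940 = $43,544.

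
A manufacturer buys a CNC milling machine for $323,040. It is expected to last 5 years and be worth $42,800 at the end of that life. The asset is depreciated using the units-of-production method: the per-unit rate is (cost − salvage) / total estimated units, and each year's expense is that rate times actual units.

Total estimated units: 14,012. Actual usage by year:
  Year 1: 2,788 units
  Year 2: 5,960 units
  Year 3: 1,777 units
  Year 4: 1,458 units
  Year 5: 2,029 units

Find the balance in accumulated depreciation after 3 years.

$210,500

Depreciable base = $323,040 − $42,800 = $280,240.
Rate = $280,240 / 14,012 units = $20 per unit.
Year 1: 2,788 × $20 = $55,760. Book value $267,280.
Year 2: 5,960 × $20 = $119,200. Book value $148,080.
Year 3: 1,777 × $20 = $35,540. Book value $112,540.
Accumulated through year 3 = $323,040 − $112,540 = $210,500.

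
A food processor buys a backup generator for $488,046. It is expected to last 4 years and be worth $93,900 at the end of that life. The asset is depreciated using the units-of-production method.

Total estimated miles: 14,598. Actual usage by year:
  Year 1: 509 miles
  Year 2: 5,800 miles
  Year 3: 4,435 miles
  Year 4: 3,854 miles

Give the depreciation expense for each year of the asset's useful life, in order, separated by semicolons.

Depreciable base = $488,046 − $93,900 = $394,146.
Rate = $394,146 / 14,598 miles = $27 per mile.
Year 1: 509 × $27 = $13,743. Book value $474,303.
Year 2: 5,800 × $27 = $156,600. Book value $317,703.
Year 3: 4,435 × $27 = $119,745. Book value $197,958.
Year 4: 3,854 × $27 = $104,058. Book value $93,900.

$13,743; $156,600; $119,745; $104,058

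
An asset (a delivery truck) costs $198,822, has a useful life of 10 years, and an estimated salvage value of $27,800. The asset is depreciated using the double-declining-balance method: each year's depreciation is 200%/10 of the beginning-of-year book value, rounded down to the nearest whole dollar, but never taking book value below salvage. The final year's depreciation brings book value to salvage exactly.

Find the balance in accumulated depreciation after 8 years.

$165,463

Depreciable base = $198,822 − $27,800 = $171,022.
Year 1: ⌊$198,822 × 200%/10⌋ = $39,764. Book value $159,058.
Year 2: ⌊$159,058 × 200%/10⌋ = $31,811. Book value $127,247.
Year 3: ⌊$127,247 × 200%/10⌋ = $25,449. Book value $101,798.
Year 4: ⌊$101,798 × 200%/10⌋ = $20,359. Book value $81,439.
Year 5: ⌊$81,439 × 200%/10⌋ = $16,287. Book value $65,152.
Year 6: ⌊$65,152 × 200%/10⌋ = $13,030. Book value $52,122.
Year 7: ⌊$52,122 × 200%/10⌋ = $10,424. Book value $41,698.
Year 8: ⌊$41,698 × 200%/10⌋ = $8,339. Book value $33,359.
Accumulated through year 8 = $198,822 − $33,359 = $165,463.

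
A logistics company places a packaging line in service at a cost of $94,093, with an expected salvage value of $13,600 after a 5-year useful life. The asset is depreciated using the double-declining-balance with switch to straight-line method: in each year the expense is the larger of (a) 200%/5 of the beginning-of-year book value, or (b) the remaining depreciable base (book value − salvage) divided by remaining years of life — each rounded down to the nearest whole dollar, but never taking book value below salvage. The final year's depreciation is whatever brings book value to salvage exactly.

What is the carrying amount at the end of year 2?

Depreciable base = $94,093 − $13,600 = $80,493.
Year 1: DB = ⌊$94,093 × 200%/5⌋ = $37,637; SL = ⌊$80,493/5⌋ = $16,098 → take DB $37,637. Book value $56,456.
Year 2: DB = ⌊$56,456 × 200%/5⌋ = $22,582; SL = ⌊$42,856/4⌋ = $10,714 → take DB $22,582. Book value $33,874.

$33,874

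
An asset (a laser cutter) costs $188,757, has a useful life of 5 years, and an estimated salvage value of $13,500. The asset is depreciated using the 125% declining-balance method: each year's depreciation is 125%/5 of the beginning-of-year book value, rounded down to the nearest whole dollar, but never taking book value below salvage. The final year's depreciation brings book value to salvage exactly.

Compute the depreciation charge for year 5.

$46,224

Depreciable base = $188,757 − $13,500 = $175,257.
Year 1: ⌊$188,757 × 125%/5⌋ = $47,189. Book value $141,568.
Year 2: ⌊$141,568 × 125%/5⌋ = $35,392. Book value $106,176.
Year 3: ⌊$106,176 × 125%/5⌋ = $26,544. Book value $79,632.
Year 4: ⌊$79,632 × 125%/5⌋ = $19,908. Book value $59,724.
Year 5 (final): $59,724 − $13,500 = $46,224. Book value $13,500.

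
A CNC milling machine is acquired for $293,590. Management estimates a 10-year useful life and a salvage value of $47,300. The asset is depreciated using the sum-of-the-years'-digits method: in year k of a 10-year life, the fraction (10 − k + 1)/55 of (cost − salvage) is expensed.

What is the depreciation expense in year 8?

$13,434

Depreciable base = $293,590 − $47,300 = $246,290.
Sum of the years' digits = 10+9+8+7+6+5+4+3+2+1 = 55.
Year 1: $246,290 × 10/55 = $44,780. Book value $248,810.
Year 2: $246,290 × 9/55 = $40,302. Book value $208,508.
Year 3: $246,290 × 8/55 = $35,824. Book value $172,684.
Year 4: $246,290 × 7/55 = $31,346. Book value $141,338.
Year 5: $246,290 × 6/55 = $26,868. Book value $114,470.
Year 6: $246,290 × 5/55 = $22,390. Book value $92,080.
Year 7: $246,290 × 4/55 = $17,912. Book value $74,168.
Year 8: $246,290 × 3/55 = $13,434. Book value $60,734.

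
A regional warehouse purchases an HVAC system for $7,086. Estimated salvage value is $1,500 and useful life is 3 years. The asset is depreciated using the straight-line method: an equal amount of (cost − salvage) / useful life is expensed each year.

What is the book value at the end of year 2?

Depreciable base = $7,086 − $1,500 = $5,586.
Annual expense = $5,586 / 3 = $1,862.
End of year 1: book value $5,224.
End of year 2: book value $3,362.

$3,362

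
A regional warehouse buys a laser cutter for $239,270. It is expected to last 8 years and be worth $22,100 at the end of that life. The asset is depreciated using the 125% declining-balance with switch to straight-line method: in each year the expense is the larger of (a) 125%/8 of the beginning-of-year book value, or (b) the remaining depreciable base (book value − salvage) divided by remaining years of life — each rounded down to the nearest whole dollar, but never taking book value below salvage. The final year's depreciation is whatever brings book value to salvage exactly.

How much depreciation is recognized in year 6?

Depreciable base = $239,270 − $22,100 = $217,170.
Year 1: DB = ⌊$239,270 × 125%/8⌋ = $37,385; SL = ⌊$217,170/8⌋ = $27,146 → take DB $37,385. Book value $201,885.
Year 2: DB = ⌊$201,885 × 125%/8⌋ = $31,544; SL = ⌊$179,785/7⌋ = $25,683 → take DB $31,544. Book value $170,341.
Year 3: DB = ⌊$170,341 × 125%/8⌋ = $26,615; SL = ⌊$148,241/6⌋ = $24,706 → take DB $26,615. Book value $143,726.
Year 4: DB = ⌊$143,726 × 125%/8⌋ = $22,457; SL = ⌊$121,626/5⌋ = $24,325 → take SL $24,325. Book value $119,401.
Year 5: DB = ⌊$119,401 × 125%/8⌋ = $18,656; SL = ⌊$97,301/4⌋ = $24,325 → take SL $24,325. Book value $95,076.
Year 6: DB = ⌊$95,076 × 125%/8⌋ = $14,855; SL = ⌊$72,976/3⌋ = $24,325 → take SL $24,325. Book value $70,751.

$24,325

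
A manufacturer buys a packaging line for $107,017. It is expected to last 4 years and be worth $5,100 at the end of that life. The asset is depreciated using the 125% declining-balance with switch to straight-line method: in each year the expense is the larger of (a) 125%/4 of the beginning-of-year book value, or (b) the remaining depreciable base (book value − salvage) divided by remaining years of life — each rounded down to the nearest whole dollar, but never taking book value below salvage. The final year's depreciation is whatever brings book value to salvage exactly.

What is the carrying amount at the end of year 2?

$50,583

Depreciable base = $107,017 − $5,100 = $101,917.
Year 1: DB = ⌊$107,017 × 125%/4⌋ = $33,442; SL = ⌊$101,917/4⌋ = $25,479 → take DB $33,442. Book value $73,575.
Year 2: DB = ⌊$73,575 × 125%/4⌋ = $22,992; SL = ⌊$68,475/3⌋ = $22,825 → take DB $22,992. Book value $50,583.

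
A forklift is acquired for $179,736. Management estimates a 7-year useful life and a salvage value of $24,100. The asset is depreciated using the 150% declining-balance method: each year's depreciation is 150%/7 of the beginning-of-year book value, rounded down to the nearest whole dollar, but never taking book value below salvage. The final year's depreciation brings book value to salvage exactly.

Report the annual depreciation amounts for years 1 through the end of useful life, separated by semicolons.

Depreciable base = $179,736 − $24,100 = $155,636.
Year 1: ⌊$179,736 × 150%/7⌋ = $38,514. Book value $141,222.
Year 2: ⌊$141,222 × 150%/7⌋ = $30,261. Book value $110,961.
Year 3: ⌊$110,961 × 150%/7⌋ = $23,777. Book value $87,184.
Year 4: ⌊$87,184 × 150%/7⌋ = $18,682. Book value $68,502.
Year 5: ⌊$68,502 × 150%/7⌋ = $14,679. Book value $53,823.
Year 6: ⌊$53,823 × 150%/7⌋ = $11,533. Book value $42,290.
Year 7 (final): $42,290 − $24,100 = $18,190. Book value $24,100.

$38,514; $30,261; $23,777; $18,682; $14,679; $11,533; $18,190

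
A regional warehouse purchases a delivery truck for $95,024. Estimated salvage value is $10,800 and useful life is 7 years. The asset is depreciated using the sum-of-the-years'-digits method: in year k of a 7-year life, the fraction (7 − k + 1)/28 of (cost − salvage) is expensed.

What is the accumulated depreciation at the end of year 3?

Depreciable base = $95,024 − $10,800 = $84,224.
Sum of the years' digits = 7+6+5+4+3+2+1 = 28.
Year 1: $84,224 × 7/28 = $21,056. Book value $73,968.
Year 2: $84,224 × 6/28 = $18,048. Book value $55,920.
Year 3: $84,224 × 5/28 = $15,040. Book value $40,880.
Accumulated through year 3 = $95,024 − $40,880 = $54,144.

$54,144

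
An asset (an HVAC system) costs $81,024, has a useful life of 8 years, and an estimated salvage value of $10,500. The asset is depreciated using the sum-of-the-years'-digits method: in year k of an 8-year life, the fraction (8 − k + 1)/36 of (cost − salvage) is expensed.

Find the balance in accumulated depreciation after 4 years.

$50,934

Depreciable base = $81,024 − $10,500 = $70,524.
Sum of the years' digits = 8+7+6+5+4+3+2+1 = 36.
Year 1: $70,524 × 8/36 = $15,672. Book value $65,352.
Year 2: $70,524 × 7/36 = $13,713. Book value $51,639.
Year 3: $70,524 × 6/36 = $11,754. Book value $39,885.
Year 4: $70,524 × 5/36 = $9,795. Book value $30,090.
Accumulated through year 4 = $81,024 − $30,090 = $50,934.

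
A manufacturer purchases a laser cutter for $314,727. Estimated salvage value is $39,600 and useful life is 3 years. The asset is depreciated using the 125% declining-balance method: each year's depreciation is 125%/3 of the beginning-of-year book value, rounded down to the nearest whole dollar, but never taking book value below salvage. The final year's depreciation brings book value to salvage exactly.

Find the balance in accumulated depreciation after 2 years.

$207,632

Depreciable base = $314,727 − $39,600 = $275,127.
Year 1: ⌊$314,727 × 125%/3⌋ = $131,136. Book value $183,591.
Year 2: ⌊$183,591 × 125%/3⌋ = $76,496. Book value $107,095.
Accumulated through year 2 = $314,727 − $107,095 = $207,632.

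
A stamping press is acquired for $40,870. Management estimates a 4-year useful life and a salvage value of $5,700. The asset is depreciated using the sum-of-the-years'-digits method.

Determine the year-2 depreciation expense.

$10,551

Depreciable base = $40,870 − $5,700 = $35,170.
Sum of the years' digits = 4+3+2+1 = 10.
Year 1: $35,170 × 4/10 = $14,068. Book value $26,802.
Year 2: $35,170 × 3/10 = $10,551. Book value $16,251.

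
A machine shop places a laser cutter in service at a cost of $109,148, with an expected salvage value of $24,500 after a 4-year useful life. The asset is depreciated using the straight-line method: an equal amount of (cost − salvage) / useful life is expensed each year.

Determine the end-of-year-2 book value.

$66,824

Depreciable base = $109,148 − $24,500 = $84,648.
Annual expense = $84,648 / 4 = $21,162.
End of year 1: book value $87,986.
End of year 2: book value $66,824.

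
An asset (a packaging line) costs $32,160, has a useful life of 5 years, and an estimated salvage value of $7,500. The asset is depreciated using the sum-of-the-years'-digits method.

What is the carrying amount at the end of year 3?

Depreciable base = $32,160 − $7,500 = $24,660.
Sum of the years' digits = 5+4+3+2+1 = 15.
Year 1: $24,660 × 5/15 = $8,220. Book value $23,940.
Year 2: $24,660 × 4/15 = $6,576. Book value $17,364.
Year 3: $24,660 × 3/15 = $4,932. Book value $12,432.

$12,432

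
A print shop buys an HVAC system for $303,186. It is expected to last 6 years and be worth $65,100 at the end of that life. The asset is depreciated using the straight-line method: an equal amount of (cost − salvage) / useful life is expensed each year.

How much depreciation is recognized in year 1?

$39,681

Depreciable base = $303,186 − $65,100 = $238,086.
Annual expense = $238,086 / 6 = $39,681.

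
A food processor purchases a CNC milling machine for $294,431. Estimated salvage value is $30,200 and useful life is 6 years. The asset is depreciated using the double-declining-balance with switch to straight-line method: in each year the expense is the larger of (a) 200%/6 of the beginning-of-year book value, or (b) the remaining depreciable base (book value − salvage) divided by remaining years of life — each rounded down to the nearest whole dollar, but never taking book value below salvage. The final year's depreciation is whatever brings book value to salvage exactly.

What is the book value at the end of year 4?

$58,160

Depreciable base = $294,431 − $30,200 = $264,231.
Year 1: DB = ⌊$294,431 × 200%/6⌋ = $98,143; SL = ⌊$264,231/6⌋ = $44,038 → take DB $98,143. Book value $196,288.
Year 2: DB = ⌊$196,288 × 200%/6⌋ = $65,429; SL = ⌊$166,088/5⌋ = $33,217 → take DB $65,429. Book value $130,859.
Year 3: DB = ⌊$130,859 × 200%/6⌋ = $43,619; SL = ⌊$100,659/4⌋ = $25,164 → take DB $43,619. Book value $87,240.
Year 4: DB = ⌊$87,240 × 200%/6⌋ = $29,080; SL = ⌊$57,040/3⌋ = $19,013 → take DB $29,080. Book value $58,160.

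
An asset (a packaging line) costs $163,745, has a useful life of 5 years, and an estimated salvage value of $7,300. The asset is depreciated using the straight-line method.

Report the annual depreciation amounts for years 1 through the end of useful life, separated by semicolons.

Depreciable base = $163,745 − $7,300 = $156,445.
Annual expense = $156,445 / 5 = $31,289.
End of year 1: book value $132,456.
End of year 2: book value $101,167.
End of year 3: book value $69,878.
End of year 4: book value $38,589.
End of year 5: book value $7,300.

$31,289; $31,289; $31,289; $31,289; $31,289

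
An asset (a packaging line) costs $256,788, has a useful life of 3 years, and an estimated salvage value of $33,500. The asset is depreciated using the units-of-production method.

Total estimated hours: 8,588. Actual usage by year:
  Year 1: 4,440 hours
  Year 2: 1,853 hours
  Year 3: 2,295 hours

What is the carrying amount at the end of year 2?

$93,170

Depreciable base = $256,788 − $33,500 = $223,288.
Rate = $223,288 / 8,588 hours = $26 per hour.
Year 1: 4,440 × $26 = $115,440. Book value $141,348.
Year 2: 1,853 × $26 = $48,178. Book value $93,170.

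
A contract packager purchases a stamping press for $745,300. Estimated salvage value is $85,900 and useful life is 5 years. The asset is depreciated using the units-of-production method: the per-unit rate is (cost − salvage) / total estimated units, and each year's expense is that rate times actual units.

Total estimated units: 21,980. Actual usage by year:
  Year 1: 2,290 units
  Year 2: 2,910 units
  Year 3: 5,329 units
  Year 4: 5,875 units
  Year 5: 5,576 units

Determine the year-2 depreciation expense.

Depreciable base = $745,300 − $85,900 = $659,400.
Rate = $659,400 / 21,980 units = $30 per unit.
Year 1: 2,290 × $30 = $68,700. Book value $676,600.
Year 2: 2,910 × $30 = $87,300. Book value $589,300.

$87,300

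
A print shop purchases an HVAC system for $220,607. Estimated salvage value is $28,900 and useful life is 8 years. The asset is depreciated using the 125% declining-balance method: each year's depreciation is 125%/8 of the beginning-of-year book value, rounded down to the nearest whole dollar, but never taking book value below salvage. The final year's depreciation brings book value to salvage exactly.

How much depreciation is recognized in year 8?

$38,263

Depreciable base = $220,607 − $28,900 = $191,707.
Year 1: ⌊$220,607 × 125%/8⌋ = $34,469. Book value $186,138.
Year 2: ⌊$186,138 × 125%/8⌋ = $29,084. Book value $157,054.
Year 3: ⌊$157,054 × 125%/8⌋ = $24,539. Book value $132,515.
Year 4: ⌊$132,515 × 125%/8⌋ = $20,705. Book value $111,810.
Year 5: ⌊$111,810 × 125%/8⌋ = $17,470. Book value $94,340.
Year 6: ⌊$94,340 × 125%/8⌋ = $14,740. Book value $79,600.
Year 7: ⌊$79,600 × 125%/8⌋ = $12,437. Book value $67,163.
Year 8 (final): $67,163 − $28,900 = $38,263. Book value $28,900.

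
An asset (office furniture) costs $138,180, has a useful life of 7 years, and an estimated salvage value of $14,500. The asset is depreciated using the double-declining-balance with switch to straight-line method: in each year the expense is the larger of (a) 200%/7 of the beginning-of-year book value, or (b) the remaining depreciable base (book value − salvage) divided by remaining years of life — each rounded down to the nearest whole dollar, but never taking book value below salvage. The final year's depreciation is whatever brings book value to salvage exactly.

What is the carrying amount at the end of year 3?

$50,358

Depreciable base = $138,180 − $14,500 = $123,680.
Year 1: DB = ⌊$138,180 × 200%/7⌋ = $39,480; SL = ⌊$123,680/7⌋ = $17,668 → take DB $39,480. Book value $98,700.
Year 2: DB = ⌊$98,700 × 200%/7⌋ = $28,200; SL = ⌊$84,200/6⌋ = $14,033 → take DB $28,200. Book value $70,500.
Year 3: DB = ⌊$70,500 × 200%/7⌋ = $20,142; SL = ⌊$56,000/5⌋ = $11,200 → take DB $20,142. Book value $50,358.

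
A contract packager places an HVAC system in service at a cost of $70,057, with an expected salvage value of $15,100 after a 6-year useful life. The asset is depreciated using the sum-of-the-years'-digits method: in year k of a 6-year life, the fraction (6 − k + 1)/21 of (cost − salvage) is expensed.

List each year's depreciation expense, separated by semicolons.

$15,702; $13,085; $10,468; $7,851; $5,234; $2,617

Depreciable base = $70,057 − $15,100 = $54,957.
Sum of the years' digits = 6+5+4+3+2+1 = 21.
Year 1: $54,957 × 6/21 = $15,702. Book value $54,355.
Year 2: $54,957 × 5/21 = $13,085. Book value $41,270.
Year 3: $54,957 × 4/21 = $10,468. Book value $30,802.
Year 4: $54,957 × 3/21 = $7,851. Book value $22,951.
Year 5: $54,957 × 2/21 = $5,234. Book value $17,717.
Year 6: $54,957 × 1/21 = $2,617. Book value $15,100.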